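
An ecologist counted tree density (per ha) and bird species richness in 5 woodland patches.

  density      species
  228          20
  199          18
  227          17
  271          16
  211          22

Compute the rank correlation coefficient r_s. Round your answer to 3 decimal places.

Rank density: 4, 1, 3, 5, 2
Rank species: 4, 3, 2, 1, 5
d = rank(density) − rank(species): 0, -2, 1, 4, -3; Σd² = 30
ρ = 1 − 6Σd² / [n(n²−1)] = 1 − 6×30 / (5×24) = 1 − 180/120 ≈ -0.500

-0.500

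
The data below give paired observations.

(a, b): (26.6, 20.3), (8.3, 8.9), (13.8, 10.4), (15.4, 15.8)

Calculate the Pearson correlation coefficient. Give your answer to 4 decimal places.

0.9387

n = 4, Σa = 64.1, Σb = 55.4, Σa² = 1204.05, Σb² = 849.1, Σab = 1000.69
nΣab − ΣaΣb = 4002.76 − 3551.14 = 451.62
nΣa² − (Σa)² = 4816.2 − 4108.81 = 707.39; nΣb² − (Σb)² = 3396.4 − 3069.16 = 327.24
r = 451.62 / √(707.39 × 327.24) = 451.62 / 481.1302 ≈ 0.9387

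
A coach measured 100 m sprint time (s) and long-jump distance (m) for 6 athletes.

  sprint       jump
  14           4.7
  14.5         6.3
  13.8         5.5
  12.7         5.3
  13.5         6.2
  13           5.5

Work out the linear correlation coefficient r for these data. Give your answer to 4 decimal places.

n = 6, Σx = 81.5, Σy = 33.5, Σx² = 1109.23, Σy² = 188.81, Σxy = 455.56
nΣxy − ΣxΣy = 2733.36 − 2730.25 = 3.11
nΣx² − (Σx)² = 6655.38 − 6642.25 = 13.13; nΣy² − (Σy)² = 1132.86 − 1122.25 = 10.61
r = 3.11 / √(13.13 × 10.61) = 3.11 / 11.8029 ≈ 0.2635

0.2635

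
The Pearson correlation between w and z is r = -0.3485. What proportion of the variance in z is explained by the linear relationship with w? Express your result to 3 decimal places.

r² = (-0.3485)² = 0.121

0.121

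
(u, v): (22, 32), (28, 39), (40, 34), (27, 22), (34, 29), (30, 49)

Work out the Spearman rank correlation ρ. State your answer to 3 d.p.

Rank u: 1, 3, 6, 2, 5, 4
Rank v: 3, 5, 4, 1, 2, 6
d = rank(u) − rank(v): -2, -2, 2, 1, 3, -2; Σd² = 26
ρ = 1 − 6Σd² / [n(n²−1)] = 1 − 6×26 / (6×35) = 1 − 156/210 ≈ 0.257

0.257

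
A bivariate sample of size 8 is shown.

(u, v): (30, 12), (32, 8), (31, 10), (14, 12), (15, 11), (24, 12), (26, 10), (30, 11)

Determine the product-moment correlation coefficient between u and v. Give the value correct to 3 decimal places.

n = 8, Σu = 202, Σv = 86, Σu² = 5458, Σv² = 938, Σuv = 2137
nΣuv − ΣuΣv = 17096 − 17372 = -276
nΣu² − (Σu)² = 43664 − 40804 = 2860; nΣv² − (Σv)² = 7504 − 7396 = 108
r = -276 / √(2860 × 108) = -276 / 555.7697 ≈ -0.497

-0.497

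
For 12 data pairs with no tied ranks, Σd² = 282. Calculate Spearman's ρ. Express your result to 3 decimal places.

ρ = 1 − 6Σd² / [n(n²−1)] = 1 − 6×282 / (12×143)
  = 1 − 1692/1716 = 1 − 0.9860 ≈ 0.014

0.014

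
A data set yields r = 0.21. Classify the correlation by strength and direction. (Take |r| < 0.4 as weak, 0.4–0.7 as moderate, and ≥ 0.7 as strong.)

r = 0.21 > 0 so the relationship is positive.
|r| = 0.21, which falls in the weak range.

weak positive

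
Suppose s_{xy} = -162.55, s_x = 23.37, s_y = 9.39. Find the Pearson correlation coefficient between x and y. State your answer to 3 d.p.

-0.741

r = Cov(x,y) / (s_x · s_y) = -162.55 / (23.37 × 9.39)
  = -162.55 / 219.4443 ≈ -0.741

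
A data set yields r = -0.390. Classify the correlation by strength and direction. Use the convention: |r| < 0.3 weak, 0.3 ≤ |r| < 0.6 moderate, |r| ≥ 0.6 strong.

r = -0.390 < 0 so the relationship is negative.
|r| = 0.390, which falls in the moderate range.

moderate negative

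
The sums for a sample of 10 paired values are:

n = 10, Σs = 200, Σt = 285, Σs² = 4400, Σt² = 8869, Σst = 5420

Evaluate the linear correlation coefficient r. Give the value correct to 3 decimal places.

r = (nΣst − ΣsΣt) / √[(nΣs² − (Σs)²)(nΣt² − (Σt)²)]
Numerator: 10×5420 − 200×285 = -2800
Denominator: √[(44000 − 40000)(88690 − 81225)] = √[4000 × 7465] = 5464.4304
r = -2800 / 5464.4304 ≈ -0.512

-0.512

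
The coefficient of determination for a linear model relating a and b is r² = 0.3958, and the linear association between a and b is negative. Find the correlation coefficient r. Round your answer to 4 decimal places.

|r| = √0.3958 = 0.6291
The association is negative, so r = −0.6291.

-0.6291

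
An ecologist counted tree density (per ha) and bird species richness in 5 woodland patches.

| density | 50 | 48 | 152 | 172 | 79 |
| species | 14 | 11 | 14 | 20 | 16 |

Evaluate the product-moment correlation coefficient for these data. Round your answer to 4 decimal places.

0.7063

n = 5, Σx = 501, Σy = 75, Σx² = 63733, Σy² = 1169, Σxy = 8060
nΣxy − ΣxΣy = 40300 − 37575 = 2725
nΣx² − (Σx)² = 318665 − 251001 = 67664; nΣy² − (Σy)² = 5845 − 5625 = 220
r = 2725 / √(67664 × 220) = 2725 / 3858.2483 ≈ 0.7063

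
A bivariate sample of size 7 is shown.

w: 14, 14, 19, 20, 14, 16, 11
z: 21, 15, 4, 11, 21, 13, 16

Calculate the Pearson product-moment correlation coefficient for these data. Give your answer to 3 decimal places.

-0.714

n = 7, Σw = 108, Σz = 101, Σw² = 1726, Σz² = 1669, Σwz = 1478
nΣwz − ΣwΣz = 10346 − 10908 = -562
nΣw² − (Σw)² = 12082 − 11664 = 418; nΣz² − (Σz)² = 11683 − 10201 = 1482
r = -562 / √(418 × 1482) = -562 / 787.0680 ≈ -0.714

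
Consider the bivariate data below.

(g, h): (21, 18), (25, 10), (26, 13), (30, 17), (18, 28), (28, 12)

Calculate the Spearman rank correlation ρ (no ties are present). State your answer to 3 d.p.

Rank g: 2, 3, 4, 6, 1, 5
Rank h: 5, 1, 3, 4, 6, 2
d = rank(g) − rank(h): -3, 2, 1, 2, -5, 3; Σd² = 52
ρ = 1 − 6Σd² / [n(n²−1)] = 1 − 6×52 / (6×35) = 1 − 312/210 ≈ -0.486

-0.486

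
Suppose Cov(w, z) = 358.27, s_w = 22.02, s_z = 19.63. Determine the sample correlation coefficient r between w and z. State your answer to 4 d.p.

r = Cov(w,z) / (s_w · s_z) = 358.27 / (22.02 × 19.63)
  = 358.27 / 432.2526 ≈ 0.8288

0.8288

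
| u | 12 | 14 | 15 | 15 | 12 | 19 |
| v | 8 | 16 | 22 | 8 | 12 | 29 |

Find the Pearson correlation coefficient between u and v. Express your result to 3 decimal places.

0.809

n = 6, Σu = 87, Σv = 95, Σu² = 1295, Σv² = 1853, Σuv = 1465
nΣuv − ΣuΣv = 8790 − 8265 = 525
nΣu² − (Σu)² = 7770 − 7569 = 201; nΣv² − (Σv)² = 11118 − 9025 = 2093
r = 525 / √(201 × 2093) = 525 / 648.6085 ≈ 0.809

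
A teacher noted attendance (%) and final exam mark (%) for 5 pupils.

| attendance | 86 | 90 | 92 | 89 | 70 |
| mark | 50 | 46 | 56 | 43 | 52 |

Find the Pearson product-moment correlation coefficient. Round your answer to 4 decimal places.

-0.1930

n = 5, Σx = 427, Σy = 247, Σx² = 36781, Σy² = 12305, Σxy = 21059
nΣxy − ΣxΣy = 105295 − 105469 = -174
nΣx² − (Σx)² = 183905 − 182329 = 1576; nΣy² − (Σy)² = 61525 − 61009 = 516
r = -174 / √(1576 × 516) = -174 / 901.7849 ≈ -0.1930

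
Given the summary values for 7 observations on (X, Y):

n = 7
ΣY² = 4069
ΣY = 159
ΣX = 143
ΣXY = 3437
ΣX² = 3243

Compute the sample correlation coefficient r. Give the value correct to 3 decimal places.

r = (nΣXY − ΣXΣY) / √[(nΣX² − (ΣX)²)(nΣY² − (ΣY)²)]
Numerator: 7×3437 − 143×159 = 1322
Denominator: √[(22701 − 20449)(28483 − 25281)] = √[2252 × 3202] = 2685.3126
r = 1322 / 2685.3126 ≈ 0.492

0.492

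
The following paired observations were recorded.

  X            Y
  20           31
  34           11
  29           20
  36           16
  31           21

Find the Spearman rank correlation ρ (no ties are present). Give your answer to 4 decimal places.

-0.8000

Rank X: 1, 4, 2, 5, 3
Rank Y: 5, 1, 3, 2, 4
d = rank(X) − rank(Y): -4, 3, -1, 3, -1; Σd² = 36
ρ = 1 − 6Σd² / [n(n²−1)] = 1 − 6×36 / (5×24) = 1 − 216/120 ≈ -0.8000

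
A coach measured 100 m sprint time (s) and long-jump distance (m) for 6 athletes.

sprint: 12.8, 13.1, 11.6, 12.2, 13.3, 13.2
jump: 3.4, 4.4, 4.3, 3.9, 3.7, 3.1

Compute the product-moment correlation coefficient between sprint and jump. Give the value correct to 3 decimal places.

-0.478

n = 6, Σx = 76.2, Σy = 22.8, Σx² = 969.98, Σy² = 87.92, Σxy = 288.75
nΣxy − ΣxΣy = 1732.5 − 1737.36 = -4.86
nΣx² − (Σx)² = 5819.88 − 5806.44 = 13.44; nΣy² − (Σy)² = 527.52 − 519.84 = 7.68
r = -4.86 / √(13.44 × 7.68) = -4.86 / 10.1597 ≈ -0.478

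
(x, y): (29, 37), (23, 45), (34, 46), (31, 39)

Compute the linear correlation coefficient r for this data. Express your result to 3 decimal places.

-0.061

n = 4, Σx = 117, Σy = 167, Σx² = 3487, Σy² = 7031, Σxy = 4881
nΣxy − ΣxΣy = 19524 − 19539 = -15
nΣx² − (Σx)² = 13948 − 13689 = 259; nΣy² − (Σy)² = 28124 − 27889 = 235
r = -15 / √(259 × 235) = -15 / 246.7083 ≈ -0.061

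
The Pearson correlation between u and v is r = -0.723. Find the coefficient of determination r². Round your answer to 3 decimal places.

0.523

r² = (-0.723)² = 0.523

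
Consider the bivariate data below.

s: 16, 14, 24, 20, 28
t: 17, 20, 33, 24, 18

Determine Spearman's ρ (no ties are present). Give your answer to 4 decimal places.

Rank s: 2, 1, 4, 3, 5
Rank t: 1, 3, 5, 4, 2
d = rank(s) − rank(t): 1, -2, -1, -1, 3; Σd² = 16
ρ = 1 − 6Σd² / [n(n²−1)] = 1 − 6×16 / (5×24) = 1 − 96/120 ≈ 0.2000

0.2000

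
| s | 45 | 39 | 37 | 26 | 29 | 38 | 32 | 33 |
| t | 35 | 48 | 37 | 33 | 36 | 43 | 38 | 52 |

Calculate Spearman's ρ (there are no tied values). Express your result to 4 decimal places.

Rank s: 8, 7, 5, 1, 2, 6, 3, 4
Rank t: 2, 7, 4, 1, 3, 6, 5, 8
d = rank(s) − rank(t): 6, 0, 1, 0, -1, 0, -2, -4; Σd² = 58
ρ = 1 − 6Σd² / [n(n²−1)] = 1 − 6×58 / (8×63) = 1 − 348/504 ≈ 0.3095

0.3095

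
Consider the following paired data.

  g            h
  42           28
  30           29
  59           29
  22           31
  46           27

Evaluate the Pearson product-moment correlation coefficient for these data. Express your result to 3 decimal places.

-0.589

n = 5, Σg = 199, Σh = 144, Σg² = 8745, Σh² = 4156, Σgh = 5681
nΣgh − ΣgΣh = 28405 − 28656 = -251
nΣg² − (Σg)² = 43725 − 39601 = 4124; nΣh² − (Σh)² = 20780 − 20736 = 44
r = -251 / √(4124 × 44) = -251 / 425.9765 ≈ -0.589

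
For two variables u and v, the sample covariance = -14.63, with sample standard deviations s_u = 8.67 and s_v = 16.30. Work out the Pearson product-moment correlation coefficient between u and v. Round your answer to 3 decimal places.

-0.104

r = Cov(u,v) / (s_u · s_v) = -14.63 / (8.67 × 16.30)
  = -14.63 / 141.3210 ≈ -0.104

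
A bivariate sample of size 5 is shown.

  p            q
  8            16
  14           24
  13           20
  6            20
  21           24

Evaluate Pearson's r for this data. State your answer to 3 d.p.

0.745

n = 5, Σp = 62, Σq = 104, Σp² = 906, Σq² = 2208, Σpq = 1348
nΣpq − ΣpΣq = 6740 − 6448 = 292
nΣp² − (Σp)² = 4530 − 3844 = 686; nΣq² − (Σq)² = 11040 − 10816 = 224
r = 292 / √(686 × 224) = 292 / 392.0000 ≈ 0.745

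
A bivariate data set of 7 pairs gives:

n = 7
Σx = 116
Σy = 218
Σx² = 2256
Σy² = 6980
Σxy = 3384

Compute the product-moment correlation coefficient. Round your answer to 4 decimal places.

r = (nΣxy − ΣxΣy) / √[(nΣx² − (Σx)²)(nΣy² − (Σy)²)]
Numerator: 7×3384 − 116×218 = -1600
Denominator: √[(15792 − 13456)(48860 − 47524)] = √[2336 × 1336] = 1766.6058
r = -1600 / 1766.6058 ≈ -0.9057

-0.9057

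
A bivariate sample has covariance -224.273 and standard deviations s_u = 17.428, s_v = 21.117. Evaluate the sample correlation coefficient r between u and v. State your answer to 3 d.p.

-0.609

r = Cov(u,v) / (s_u · s_v) = -224.273 / (17.428 × 21.117)
  = -224.273 / 368.0271 ≈ -0.609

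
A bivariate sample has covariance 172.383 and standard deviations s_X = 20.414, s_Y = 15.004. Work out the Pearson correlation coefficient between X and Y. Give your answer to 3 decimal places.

r = Cov(X,Y) / (s_X · s_Y) = 172.383 / (20.414 × 15.004)
  = 172.383 / 306.2917 ≈ 0.563

0.563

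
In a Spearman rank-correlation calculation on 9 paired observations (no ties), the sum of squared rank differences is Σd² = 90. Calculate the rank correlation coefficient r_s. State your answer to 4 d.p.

0.2500

ρ = 1 − 6Σd² / [n(n²−1)] = 1 − 6×90 / (9×80)
  = 1 − 540/720 = 1 − 0.75000 ≈ 0.2500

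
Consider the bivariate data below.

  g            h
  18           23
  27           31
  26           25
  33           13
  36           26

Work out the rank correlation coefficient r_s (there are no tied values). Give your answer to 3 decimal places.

Rank g: 1, 3, 2, 4, 5
Rank h: 2, 5, 3, 1, 4
d = rank(g) − rank(h): -1, -2, -1, 3, 1; Σd² = 16
ρ = 1 − 6Σd² / [n(n²−1)] = 1 − 6×16 / (5×24) = 1 − 96/120 ≈ 0.200

0.200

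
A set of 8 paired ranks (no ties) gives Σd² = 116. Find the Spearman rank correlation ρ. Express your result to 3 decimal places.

ρ = 1 − 6Σd² / [n(n²−1)] = 1 − 6×116 / (8×63)
  = 1 − 696/504 = 1 − 1.3810 ≈ -0.381

-0.381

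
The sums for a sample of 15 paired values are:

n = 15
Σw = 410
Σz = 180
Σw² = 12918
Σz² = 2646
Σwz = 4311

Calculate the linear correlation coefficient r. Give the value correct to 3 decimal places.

r = (nΣwz − ΣwΣz) / √[(nΣw² − (Σw)²)(nΣz² − (Σz)²)]
Numerator: 15×4311 − 410×180 = -9135
Denominator: √[(193770 − 168100)(39690 − 32400)] = √[25670 × 7290] = 13679.7039
r = -9135 / 13679.7039 ≈ -0.668

-0.668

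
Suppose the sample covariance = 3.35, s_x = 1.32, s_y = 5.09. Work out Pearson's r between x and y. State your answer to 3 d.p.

r = Cov(x,y) / (s_x · s_y) = 3.35 / (1.32 × 5.09)
  = 3.35 / 6.7188 ≈ 0.499

0.499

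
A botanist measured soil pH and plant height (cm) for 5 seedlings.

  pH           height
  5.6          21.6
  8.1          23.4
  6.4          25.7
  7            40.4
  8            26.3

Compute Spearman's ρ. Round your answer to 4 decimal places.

0.3000

Rank pH: 1, 5, 2, 3, 4
Rank height: 1, 2, 3, 5, 4
d = rank(pH) − rank(height): 0, 3, -1, -2, 0; Σd² = 14
ρ = 1 − 6Σd² / [n(n²−1)] = 1 − 6×14 / (5×24) = 1 − 84/120 ≈ 0.3000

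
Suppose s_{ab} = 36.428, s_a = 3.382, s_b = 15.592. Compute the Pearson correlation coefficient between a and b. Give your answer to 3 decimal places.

0.691

r = Cov(a,b) / (s_a · s_b) = 36.428 / (3.382 × 15.592)
  = 36.428 / 52.7321 ≈ 0.691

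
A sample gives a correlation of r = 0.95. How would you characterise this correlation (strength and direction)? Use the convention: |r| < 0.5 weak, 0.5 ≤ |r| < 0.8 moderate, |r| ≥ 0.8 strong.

strong positive

r = 0.95 > 0 so the relationship is positive.
|r| = 0.95, which falls in the strong range.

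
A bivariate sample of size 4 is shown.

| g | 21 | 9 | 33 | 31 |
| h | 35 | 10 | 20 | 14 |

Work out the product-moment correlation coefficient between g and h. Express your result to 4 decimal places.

0.1727

n = 4, Σg = 94, Σh = 79, Σg² = 2572, Σh² = 1921, Σgh = 1919
nΣgh − ΣgΣh = 7676 − 7426 = 250
nΣg² − (Σg)² = 10288 − 8836 = 1452; nΣh² − (Σh)² = 7684 − 6241 = 1443
r = 250 / √(1452 × 1443) = 250 / 1447.4930 ≈ 0.1727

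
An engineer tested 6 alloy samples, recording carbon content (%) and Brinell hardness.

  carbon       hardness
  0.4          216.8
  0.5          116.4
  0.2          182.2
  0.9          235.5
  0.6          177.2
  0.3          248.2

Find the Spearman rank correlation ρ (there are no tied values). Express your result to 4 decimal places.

-0.1429

Rank carbon: 3, 4, 1, 6, 5, 2
Rank hardness: 4, 1, 3, 5, 2, 6
d = rank(carbon) − rank(hardness): -1, 3, -2, 1, 3, -4; Σd² = 40
ρ = 1 − 6Σd² / [n(n²−1)] = 1 − 6×40 / (6×35) = 1 − 240/210 ≈ -0.1429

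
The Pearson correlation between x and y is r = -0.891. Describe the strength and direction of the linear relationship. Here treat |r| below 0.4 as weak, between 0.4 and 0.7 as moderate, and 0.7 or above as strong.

strong negative

r = -0.891 < 0 so the relationship is negative.
|r| = 0.891, which falls in the strong range.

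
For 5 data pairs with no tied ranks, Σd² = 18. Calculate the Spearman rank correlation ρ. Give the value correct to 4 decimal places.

0.1000

ρ = 1 − 6Σd² / [n(n²−1)] = 1 − 6×18 / (5×24)
  = 1 − 108/120 = 1 − 0.90000 ≈ 0.1000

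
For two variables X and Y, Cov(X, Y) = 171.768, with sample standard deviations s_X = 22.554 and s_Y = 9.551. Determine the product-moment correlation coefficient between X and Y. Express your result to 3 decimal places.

0.797

r = Cov(X,Y) / (s_X · s_Y) = 171.768 / (22.554 × 9.551)
  = 171.768 / 215.4133 ≈ 0.797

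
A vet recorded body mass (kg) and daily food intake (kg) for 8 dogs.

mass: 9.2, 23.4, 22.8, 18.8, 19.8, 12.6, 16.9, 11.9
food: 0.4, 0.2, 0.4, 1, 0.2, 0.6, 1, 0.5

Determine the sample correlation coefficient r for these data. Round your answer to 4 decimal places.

-0.1837

n = 8, Σx = 135.4, Σy = 4.3, Σx² = 2483.5, Σy² = 3.01, Σxy = 70.65
nΣxy − ΣxΣy = 565.2 − 582.22 = -17.02
nΣx² − (Σx)² = 19868 − 18333.16 = 1534.84; nΣy² − (Σy)² = 24.08 − 18.49 = 5.59
r = -17.02 / √(1534.84 × 5.59) = -17.02 / 92.6270 ≈ -0.1837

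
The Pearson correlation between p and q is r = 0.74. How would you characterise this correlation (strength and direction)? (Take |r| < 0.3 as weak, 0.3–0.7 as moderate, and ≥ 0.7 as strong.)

r = 0.74 > 0 so the relationship is positive.
|r| = 0.74, which falls in the strong range.

strong positive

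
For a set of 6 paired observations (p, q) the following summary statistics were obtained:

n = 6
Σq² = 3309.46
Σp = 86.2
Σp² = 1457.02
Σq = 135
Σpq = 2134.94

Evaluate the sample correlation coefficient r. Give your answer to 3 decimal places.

0.802

r = (nΣpq − ΣpΣq) / √[(nΣp² − (Σp)²)(nΣq² − (Σq)²)]
Numerator: 6×2134.94 − 86.2×135 = 1172.64
Denominator: √[(8742.12 − 7430.44)(19856.76 − 18225)] = √[1311.68 × 1631.76] = 1462.9925
r = 1172.64 / 1462.9925 ≈ 0.802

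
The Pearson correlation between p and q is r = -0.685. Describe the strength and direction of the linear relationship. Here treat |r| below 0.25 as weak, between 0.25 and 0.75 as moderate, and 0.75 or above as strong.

r = -0.685 < 0 so the relationship is negative.
|r| = 0.685, which falls in the moderate range.

moderate negative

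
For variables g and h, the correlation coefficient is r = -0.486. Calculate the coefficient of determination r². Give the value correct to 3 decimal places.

r² = (-0.486)² = 0.236

0.236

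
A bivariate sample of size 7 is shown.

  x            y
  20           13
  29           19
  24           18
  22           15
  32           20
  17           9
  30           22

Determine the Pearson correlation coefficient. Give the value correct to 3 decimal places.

n = 7, Σx = 174, Σy = 116, Σx² = 4514, Σy² = 2044, Σxy = 3026
nΣxy − ΣxΣy = 21182 − 20184 = 998
nΣx² − (Σx)² = 31598 − 30276 = 1322; nΣy² − (Σy)² = 14308 − 13456 = 852
r = 998 / √(1322 × 852) = 998 / 1061.2936 ≈ 0.940

0.940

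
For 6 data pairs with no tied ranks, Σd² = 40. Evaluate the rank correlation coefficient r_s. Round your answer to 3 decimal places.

ρ = 1 − 6Σd² / [n(n²−1)] = 1 − 6×40 / (6×35)
  = 1 − 240/210 = 1 − 1.1429 ≈ -0.143

-0.143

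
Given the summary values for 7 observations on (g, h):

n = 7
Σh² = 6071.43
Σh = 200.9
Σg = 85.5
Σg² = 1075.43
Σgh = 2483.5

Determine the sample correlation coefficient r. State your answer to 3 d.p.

r = (nΣgh − ΣgΣh) / √[(nΣg² − (Σg)²)(nΣh² − (Σh)²)]
Numerator: 7×2483.5 − 85.5×200.9 = 207.55
Denominator: √[(7528.01 − 7310.25)(42500.01 − 40360.81)] = √[217.76 × 2139.2] = 682.5190
r = 207.55 / 682.5190 ≈ 0.304

0.304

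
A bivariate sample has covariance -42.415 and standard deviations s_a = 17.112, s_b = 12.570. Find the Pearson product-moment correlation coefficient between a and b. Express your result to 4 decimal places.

-0.1972

r = Cov(a,b) / (s_a · s_b) = -42.415 / (17.112 × 12.570)
  = -42.415 / 215.0978 ≈ -0.1972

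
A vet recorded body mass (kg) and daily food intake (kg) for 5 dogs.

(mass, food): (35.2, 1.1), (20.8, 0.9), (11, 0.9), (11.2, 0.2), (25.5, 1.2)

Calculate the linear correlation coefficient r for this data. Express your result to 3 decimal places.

0.688

n = 5, Σx = 103.7, Σy = 4.3, Σx² = 2568.37, Σy² = 4.31, Σxy = 100.18
nΣxy − ΣxΣy = 500.9 − 445.91 = 54.99
nΣx² − (Σx)² = 12841.85 − 10753.69 = 2088.16; nΣy² − (Σy)² = 21.55 − 18.49 = 3.06
r = 54.99 / √(2088.16 × 3.06) = 54.99 / 79.9360 ≈ 0.688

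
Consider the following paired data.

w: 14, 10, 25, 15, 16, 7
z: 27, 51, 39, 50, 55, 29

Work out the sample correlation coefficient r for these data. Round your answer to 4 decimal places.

n = 6, Σw = 87, Σz = 251, Σw² = 1451, Σz² = 11217, Σwz = 3696
nΣwz − ΣwΣz = 22176 − 21837 = 339
nΣw² − (Σw)² = 8706 − 7569 = 1137; nΣz² − (Σz)² = 67302 − 63001 = 4301
r = 339 / √(1137 × 4301) = 339 / 2211.3880 ≈ 0.1533

0.1533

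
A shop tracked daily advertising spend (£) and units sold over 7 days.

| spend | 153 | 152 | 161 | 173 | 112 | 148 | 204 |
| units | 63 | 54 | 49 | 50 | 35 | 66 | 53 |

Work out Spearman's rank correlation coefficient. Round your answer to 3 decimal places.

Rank spend: 4, 3, 5, 6, 1, 2, 7
Rank units: 6, 5, 2, 3, 1, 7, 4
d = rank(spend) − rank(units): -2, -2, 3, 3, 0, -5, 3; Σd² = 60
ρ = 1 − 6Σd² / [n(n²−1)] = 1 − 6×60 / (7×48) = 1 − 360/336 ≈ -0.071

-0.071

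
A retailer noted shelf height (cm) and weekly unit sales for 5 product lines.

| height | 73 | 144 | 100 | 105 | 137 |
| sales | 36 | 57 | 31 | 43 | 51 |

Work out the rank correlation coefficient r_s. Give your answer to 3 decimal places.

0.900

Rank height: 1, 5, 2, 3, 4
Rank sales: 2, 5, 1, 3, 4
d = rank(height) − rank(sales): -1, 0, 1, 0, 0; Σd² = 2
ρ = 1 − 6Σd² / [n(n²−1)] = 1 − 6×2 / (5×24) = 1 − 12/120 ≈ 0.900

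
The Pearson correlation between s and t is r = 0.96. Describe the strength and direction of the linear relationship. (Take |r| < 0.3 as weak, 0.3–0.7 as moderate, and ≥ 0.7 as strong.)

strong positive

r = 0.96 > 0 so the relationship is positive.
|r| = 0.96, which falls in the strong range.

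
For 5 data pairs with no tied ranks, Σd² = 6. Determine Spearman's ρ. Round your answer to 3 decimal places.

ρ = 1 − 6Σd² / [n(n²−1)] = 1 − 6×6 / (5×24)
  = 1 − 36/120 = 1 − 0.3000 ≈ 0.700

0.700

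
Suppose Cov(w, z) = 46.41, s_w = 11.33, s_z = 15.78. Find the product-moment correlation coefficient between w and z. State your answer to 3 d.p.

r = Cov(w,z) / (s_w · s_z) = 46.41 / (11.33 × 15.78)
  = 46.41 / 178.7874 ≈ 0.260

0.260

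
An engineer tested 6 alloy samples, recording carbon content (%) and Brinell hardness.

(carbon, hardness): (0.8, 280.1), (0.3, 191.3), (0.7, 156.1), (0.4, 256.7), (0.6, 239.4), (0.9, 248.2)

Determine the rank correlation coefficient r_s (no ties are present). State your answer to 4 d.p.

0.3143

Rank carbon: 5, 1, 4, 2, 3, 6
Rank hardness: 6, 2, 1, 5, 3, 4
d = rank(carbon) − rank(hardness): -1, -1, 3, -3, 0, 2; Σd² = 24
ρ = 1 − 6Σd² / [n(n²−1)] = 1 − 6×24 / (6×35) = 1 − 144/210 ≈ 0.3143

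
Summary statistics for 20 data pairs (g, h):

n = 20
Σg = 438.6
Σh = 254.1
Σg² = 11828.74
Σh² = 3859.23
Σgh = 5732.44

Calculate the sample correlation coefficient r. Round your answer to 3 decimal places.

r = (nΣgh − ΣgΣh) / √[(nΣg² − (Σg)²)(nΣh² − (Σh)²)]
Numerator: 20×5732.44 − 438.6×254.1 = 3200.54
Denominator: √[(236574.8 − 192369.96)(77184.6 − 64566.81)] = √[44204.84 × 12617.79] = 23617.0995
r = 3200.54 / 23617.0995 ≈ 0.136

0.136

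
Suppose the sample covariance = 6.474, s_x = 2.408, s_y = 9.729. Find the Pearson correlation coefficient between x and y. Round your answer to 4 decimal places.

0.2763

r = Cov(x,y) / (s_x · s_y) = 6.474 / (2.408 × 9.729)
  = 6.474 / 23.4274 ≈ 0.2763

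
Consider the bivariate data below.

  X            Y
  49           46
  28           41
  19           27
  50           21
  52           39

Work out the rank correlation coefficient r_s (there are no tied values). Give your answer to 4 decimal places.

Rank X: 3, 2, 1, 4, 5
Rank Y: 5, 4, 2, 1, 3
d = rank(X) − rank(Y): -2, -2, -1, 3, 2; Σd² = 22
ρ = 1 − 6Σd² / [n(n²−1)] = 1 − 6×22 / (5×24) = 1 − 132/120 ≈ -0.1000

-0.1000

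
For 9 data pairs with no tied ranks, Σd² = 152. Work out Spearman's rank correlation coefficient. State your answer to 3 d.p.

-0.267

ρ = 1 − 6Σd² / [n(n²−1)] = 1 − 6×152 / (9×80)
  = 1 − 912/720 = 1 − 1.2667 ≈ -0.267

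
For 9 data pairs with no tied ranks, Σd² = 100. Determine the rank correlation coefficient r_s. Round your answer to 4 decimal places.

0.1667

ρ = 1 − 6Σd² / [n(n²−1)] = 1 − 6×100 / (9×80)
  = 1 − 600/720 = 1 − 0.83333 ≈ 0.1667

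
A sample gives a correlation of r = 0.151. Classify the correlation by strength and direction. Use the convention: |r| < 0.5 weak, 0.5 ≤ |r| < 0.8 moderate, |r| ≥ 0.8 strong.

weak positive

r = 0.151 > 0 so the relationship is positive.
|r| = 0.151, which falls in the weak range.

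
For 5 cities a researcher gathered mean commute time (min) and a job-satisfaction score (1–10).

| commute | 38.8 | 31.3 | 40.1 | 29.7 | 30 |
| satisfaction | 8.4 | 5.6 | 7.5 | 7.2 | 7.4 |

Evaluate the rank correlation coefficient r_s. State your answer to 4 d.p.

Rank commute: 4, 3, 5, 1, 2
Rank satisfaction: 5, 1, 4, 2, 3
d = rank(commute) − rank(satisfaction): -1, 2, 1, -1, -1; Σd² = 8
ρ = 1 − 6Σd² / [n(n²−1)] = 1 − 6×8 / (5×24) = 1 − 48/120 ≈ 0.6000

0.6000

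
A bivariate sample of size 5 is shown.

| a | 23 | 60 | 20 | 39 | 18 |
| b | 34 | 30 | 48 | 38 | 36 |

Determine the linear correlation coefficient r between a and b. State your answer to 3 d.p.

n = 5, Σa = 160, Σb = 186, Σa² = 6374, Σb² = 7100, Σab = 5672
nΣab − ΣaΣb = 28360 − 29760 = -1400
nΣa² − (Σa)² = 31870 − 25600 = 6270; nΣb² − (Σb)² = 35500 − 34596 = 904
r = -1400 / √(6270 × 904) = -1400 / 2380.7730 ≈ -0.588

-0.588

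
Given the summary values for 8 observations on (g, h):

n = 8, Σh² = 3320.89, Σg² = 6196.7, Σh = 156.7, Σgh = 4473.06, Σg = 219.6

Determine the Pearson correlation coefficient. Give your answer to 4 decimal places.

0.8333

r = (nΣgh − ΣgΣh) / √[(nΣg² − (Σg)²)(nΣh² − (Σh)²)]
Numerator: 8×4473.06 − 219.6×156.7 = 1373.16
Denominator: √[(49573.6 − 48224.16)(26567.12 − 24554.89)] = √[1349.44 × 2012.23] = 1647.8421
r = 1373.16 / 1647.8421 ≈ 0.8333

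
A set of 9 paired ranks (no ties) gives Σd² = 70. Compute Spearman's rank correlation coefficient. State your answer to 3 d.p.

0.417

ρ = 1 − 6Σd² / [n(n²−1)] = 1 − 6×70 / (9×80)
  = 1 − 420/720 = 1 − 0.5833 ≈ 0.417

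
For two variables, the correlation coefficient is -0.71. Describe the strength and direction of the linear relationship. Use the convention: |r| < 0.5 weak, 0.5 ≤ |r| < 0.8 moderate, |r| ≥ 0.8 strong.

r = -0.71 < 0 so the relationship is negative.
|r| = 0.71, which falls in the moderate range.

moderate negative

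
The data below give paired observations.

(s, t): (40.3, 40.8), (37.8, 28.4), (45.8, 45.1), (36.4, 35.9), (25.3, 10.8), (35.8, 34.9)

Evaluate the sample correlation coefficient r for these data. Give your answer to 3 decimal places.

0.941

n = 6, Σs = 221.4, Σt = 195.9, Σs² = 8397.26, Σt² = 7128.67, Σst = 7612.76
nΣst − ΣsΣt = 45676.56 − 43372.26 = 2304.3
nΣs² − (Σs)² = 50383.56 − 49017.96 = 1365.6; nΣt² − (Σt)² = 42772.02 − 38376.81 = 4395.21
r = 2304.3 / √(1365.6 × 4395.21) = 2304.3 / 2449.9181 ≈ 0.941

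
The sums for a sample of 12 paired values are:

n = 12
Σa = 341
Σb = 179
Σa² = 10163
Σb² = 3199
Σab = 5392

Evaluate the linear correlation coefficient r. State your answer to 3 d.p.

r = (nΣab − ΣaΣb) / √[(nΣa² − (Σa)²)(nΣb² − (Σb)²)]
Numerator: 12×5392 − 341×179 = 3665
Denominator: √[(121956 − 116281)(38388 − 32041)] = √[5675 × 6347] = 6001.6019
r = 3665 / 6001.6019 ≈ 0.611

0.611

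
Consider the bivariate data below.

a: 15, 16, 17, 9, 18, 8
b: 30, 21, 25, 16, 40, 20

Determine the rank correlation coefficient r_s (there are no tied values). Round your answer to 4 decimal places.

0.7714

Rank a: 3, 4, 5, 2, 6, 1
Rank b: 5, 3, 4, 1, 6, 2
d = rank(a) − rank(b): -2, 1, 1, 1, 0, -1; Σd² = 8
ρ = 1 − 6Σd² / [n(n²−1)] = 1 − 6×8 / (6×35) = 1 − 48/210 ≈ 0.7714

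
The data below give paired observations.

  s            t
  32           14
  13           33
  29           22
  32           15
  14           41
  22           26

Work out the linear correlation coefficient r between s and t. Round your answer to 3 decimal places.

n = 6, Σs = 142, Σt = 151, Σs² = 3738, Σt² = 4351, Σst = 3141
nΣst − ΣsΣt = 18846 − 21442 = -2596
nΣs² − (Σs)² = 22428 − 20164 = 2264; nΣt² − (Σt)² = 26106 − 22801 = 3305
r = -2596 / √(2264 × 3305) = -2596 / 2735.4195 ≈ -0.949

-0.949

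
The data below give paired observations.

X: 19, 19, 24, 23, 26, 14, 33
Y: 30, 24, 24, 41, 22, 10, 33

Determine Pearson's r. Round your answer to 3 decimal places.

0.543

n = 7, ΣX = 158, ΣY = 184, ΣX² = 3788, ΣY² = 5406, ΣXY = 4346
nΣXY − ΣXΣY = 30422 − 29072 = 1350
nΣX² − (ΣX)² = 26516 − 24964 = 1552; nΣY² − (ΣY)² = 37842 − 33856 = 3986
r = 1350 / √(1552 × 3986) = 1350 / 2487.2217 ≈ 0.543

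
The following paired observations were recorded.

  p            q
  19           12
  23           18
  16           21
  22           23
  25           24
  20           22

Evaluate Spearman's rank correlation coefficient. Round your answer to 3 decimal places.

0.543

Rank p: 2, 5, 1, 4, 6, 3
Rank q: 1, 2, 3, 5, 6, 4
d = rank(p) − rank(q): 1, 3, -2, -1, 0, -1; Σd² = 16
ρ = 1 − 6Σd² / [n(n²−1)] = 1 − 6×16 / (6×35) = 1 − 96/210 ≈ 0.543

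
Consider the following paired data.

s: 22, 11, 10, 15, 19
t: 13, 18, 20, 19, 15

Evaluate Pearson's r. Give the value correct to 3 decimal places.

n = 5, Σs = 77, Σt = 85, Σs² = 1291, Σt² = 1479, Σst = 1254
nΣst − ΣsΣt = 6270 − 6545 = -275
nΣs² − (Σs)² = 6455 − 5929 = 526; nΣt² − (Σt)² = 7395 − 7225 = 170
r = -275 / √(526 × 170) = -275 / 299.0318 ≈ -0.920

-0.920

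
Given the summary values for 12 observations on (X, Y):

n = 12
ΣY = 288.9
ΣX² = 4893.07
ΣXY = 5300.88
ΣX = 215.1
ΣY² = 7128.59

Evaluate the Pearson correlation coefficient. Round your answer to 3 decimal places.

0.289

r = (nΣXY − ΣXΣY) / √[(nΣX² − (ΣX)²)(nΣY² − (ΣY)²)]
Numerator: 12×5300.88 − 215.1×288.9 = 1468.17
Denominator: √[(58716.84 − 46268.01)(85543.08 − 83463.21)] = √[12448.83 × 2079.87] = 5088.4131
r = 1468.17 / 5088.4131 ≈ 0.289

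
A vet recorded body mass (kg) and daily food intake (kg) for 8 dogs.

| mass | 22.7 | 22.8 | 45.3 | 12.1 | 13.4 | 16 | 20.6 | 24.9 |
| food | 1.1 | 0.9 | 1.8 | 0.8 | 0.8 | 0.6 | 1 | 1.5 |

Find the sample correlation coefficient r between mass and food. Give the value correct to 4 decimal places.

0.8928

n = 8, Σx = 177.8, Σy = 8.5, Σx² = 4713.56, Σy² = 10.15, Σxy = 214.98
nΣxy − ΣxΣy = 1719.84 − 1511.3 = 208.54
nΣx² − (Σx)² = 37708.48 − 31612.84 = 6095.64; nΣy² − (Σy)² = 81.2 − 72.25 = 8.95
r = 208.54 / √(6095.64 × 8.95) = 208.54 / 233.5722 ≈ 0.8928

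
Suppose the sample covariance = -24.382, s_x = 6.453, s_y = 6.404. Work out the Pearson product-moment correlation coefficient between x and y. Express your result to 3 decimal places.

-0.590

r = Cov(x,y) / (s_x · s_y) = -24.382 / (6.453 × 6.404)
  = -24.382 / 41.3250 ≈ -0.590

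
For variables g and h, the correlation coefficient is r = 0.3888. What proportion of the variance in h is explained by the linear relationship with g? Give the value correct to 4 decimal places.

r² = (0.3888)² = 0.1512

0.1512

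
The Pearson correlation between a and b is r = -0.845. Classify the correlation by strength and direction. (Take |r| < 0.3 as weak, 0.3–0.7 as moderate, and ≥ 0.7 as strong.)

strong negative

r = -0.845 < 0 so the relationship is negative.
|r| = 0.845, which falls in the strong range.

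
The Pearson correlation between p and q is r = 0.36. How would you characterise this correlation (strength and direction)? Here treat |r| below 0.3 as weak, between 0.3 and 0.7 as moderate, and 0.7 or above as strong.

moderate positive

r = 0.36 > 0 so the relationship is positive.
|r| = 0.36, which falls in the moderate range.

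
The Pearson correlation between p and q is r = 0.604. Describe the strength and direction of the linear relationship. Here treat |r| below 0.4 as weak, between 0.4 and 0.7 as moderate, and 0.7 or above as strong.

r = 0.604 > 0 so the relationship is positive.
|r| = 0.604, which falls in the moderate range.

moderate positive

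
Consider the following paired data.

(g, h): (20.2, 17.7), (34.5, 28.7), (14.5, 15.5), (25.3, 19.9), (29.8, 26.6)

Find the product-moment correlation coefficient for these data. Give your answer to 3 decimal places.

n = 5, Σg = 124.3, Σh = 108.4, Σg² = 3336.67, Σh² = 2480.8, Σgh = 2868.59
nΣgh − ΣgΣh = 14342.95 − 13474.12 = 868.83
nΣg² − (Σg)² = 16683.35 − 15450.49 = 1232.86; nΣh² − (Σh)² = 12404 − 11750.56 = 653.44
r = 868.83 / √(1232.86 × 653.44) = 868.83 / 897.5522 ≈ 0.968

0.968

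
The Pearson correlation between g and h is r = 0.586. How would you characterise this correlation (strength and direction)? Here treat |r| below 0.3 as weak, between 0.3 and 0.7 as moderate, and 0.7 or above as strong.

r = 0.586 > 0 so the relationship is positive.
|r| = 0.586, which falls in the moderate range.

moderate positive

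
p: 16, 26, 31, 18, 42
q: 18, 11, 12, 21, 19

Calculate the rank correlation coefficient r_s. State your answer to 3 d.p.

-0.100

Rank p: 1, 3, 4, 2, 5
Rank q: 3, 1, 2, 5, 4
d = rank(p) − rank(q): -2, 2, 2, -3, 1; Σd² = 22
ρ = 1 − 6Σd² / [n(n²−1)] = 1 − 6×22 / (5×24) = 1 − 132/120 ≈ -0.100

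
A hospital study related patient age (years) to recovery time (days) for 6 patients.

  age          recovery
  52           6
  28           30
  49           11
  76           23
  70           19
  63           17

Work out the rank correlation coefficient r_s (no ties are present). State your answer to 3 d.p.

Rank age: 3, 1, 2, 6, 5, 4
Rank recovery: 1, 6, 2, 5, 4, 3
d = rank(age) − rank(recovery): 2, -5, 0, 1, 1, 1; Σd² = 32
ρ = 1 − 6Σd² / [n(n²−1)] = 1 − 6×32 / (6×35) = 1 − 192/210 ≈ 0.086

0.086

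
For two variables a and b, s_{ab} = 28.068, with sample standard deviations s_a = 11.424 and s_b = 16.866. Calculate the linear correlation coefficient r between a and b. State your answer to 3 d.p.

r = Cov(a,b) / (s_a · s_b) = 28.068 / (11.424 × 16.866)
  = 28.068 / 192.6772 ≈ 0.146

0.146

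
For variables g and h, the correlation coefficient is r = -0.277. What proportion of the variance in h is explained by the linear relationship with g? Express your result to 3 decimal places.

0.077

r² = (-0.277)² = 0.077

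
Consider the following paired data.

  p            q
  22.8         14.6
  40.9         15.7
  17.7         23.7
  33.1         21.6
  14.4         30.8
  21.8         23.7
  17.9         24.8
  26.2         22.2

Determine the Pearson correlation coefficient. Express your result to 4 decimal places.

n = 8, Σp = 194.8, Σq = 177.1, Σp² = 5291, Σq² = 4106.11, Σpq = 4095.2
nΣpq − ΣpΣq = 32761.6 − 34499.08 = -1737.48
nΣp² − (Σp)² = 42328 − 37947.04 = 4380.96; nΣq² − (Σq)² = 32848.88 − 31364.41 = 1484.47
r = -1737.48 / √(4380.96 × 1484.47) = -1737.48 / 2550.1772 ≈ -0.6813

-0.6813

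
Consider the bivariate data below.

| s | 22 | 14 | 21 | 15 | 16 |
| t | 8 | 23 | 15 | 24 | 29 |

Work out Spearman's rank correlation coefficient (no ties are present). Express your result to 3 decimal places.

-0.600

Rank s: 5, 1, 4, 2, 3
Rank t: 1, 3, 2, 4, 5
d = rank(s) − rank(t): 4, -2, 2, -2, -2; Σd² = 32
ρ = 1 − 6Σd² / [n(n²−1)] = 1 − 6×32 / (5×24) = 1 − 192/120 ≈ -0.600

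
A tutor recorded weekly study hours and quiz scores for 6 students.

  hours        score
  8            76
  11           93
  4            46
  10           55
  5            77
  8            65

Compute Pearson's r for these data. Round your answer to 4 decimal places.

n = 6, Σx = 46, Σy = 412, Σx² = 390, Σy² = 29720, Σxy = 3270
nΣxy − ΣxΣy = 19620 − 18952 = 668
nΣx² − (Σx)² = 2340 − 2116 = 224; nΣy² − (Σy)² = 178320 − 169744 = 8576
r = 668 / √(224 × 8576) = 668 / 1386.0101 ≈ 0.4820

0.4820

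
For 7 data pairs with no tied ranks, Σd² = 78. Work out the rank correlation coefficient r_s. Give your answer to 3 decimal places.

ρ = 1 − 6Σd² / [n(n²−1)] = 1 − 6×78 / (7×48)
  = 1 − 468/336 = 1 − 1.3929 ≈ -0.393

-0.393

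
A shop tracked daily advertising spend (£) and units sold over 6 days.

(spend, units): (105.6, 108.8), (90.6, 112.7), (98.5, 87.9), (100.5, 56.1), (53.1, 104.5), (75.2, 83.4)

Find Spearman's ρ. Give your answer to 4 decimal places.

-0.0286

Rank spend: 6, 3, 4, 5, 1, 2
Rank units: 5, 6, 3, 1, 4, 2
d = rank(spend) − rank(units): 1, -3, 1, 4, -3, 0; Σd² = 36
ρ = 1 − 6Σd² / [n(n²−1)] = 1 − 6×36 / (6×35) = 1 − 216/210 ≈ -0.0286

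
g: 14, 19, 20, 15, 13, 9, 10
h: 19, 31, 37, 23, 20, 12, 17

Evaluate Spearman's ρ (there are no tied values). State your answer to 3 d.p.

0.964

Rank g: 4, 6, 7, 5, 3, 1, 2
Rank h: 3, 6, 7, 5, 4, 1, 2
d = rank(g) − rank(h): 1, 0, 0, 0, -1, 0, 0; Σd² = 2
ρ = 1 − 6Σd² / [n(n²−1)] = 1 − 6×2 / (7×48) = 1 − 12/336 ≈ 0.964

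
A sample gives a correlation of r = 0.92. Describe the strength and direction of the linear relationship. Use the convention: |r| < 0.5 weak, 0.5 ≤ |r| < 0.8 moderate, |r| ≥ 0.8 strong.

r = 0.92 > 0 so the relationship is positive.
|r| = 0.92, which falls in the strong range.

strong positive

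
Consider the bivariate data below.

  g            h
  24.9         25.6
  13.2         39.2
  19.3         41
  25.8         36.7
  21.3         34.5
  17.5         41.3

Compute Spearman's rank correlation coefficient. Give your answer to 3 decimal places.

-0.657

Rank g: 5, 1, 3, 6, 4, 2
Rank h: 1, 4, 5, 3, 2, 6
d = rank(g) − rank(h): 4, -3, -2, 3, 2, -4; Σd² = 58
ρ = 1 − 6Σd² / [n(n²−1)] = 1 − 6×58 / (6×35) = 1 − 348/210 ≈ -0.657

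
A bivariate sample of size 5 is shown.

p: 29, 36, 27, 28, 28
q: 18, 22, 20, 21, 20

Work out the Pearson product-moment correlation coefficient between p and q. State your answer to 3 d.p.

0.573

n = 5, Σp = 148, Σq = 101, Σp² = 4434, Σq² = 2049, Σpq = 3002
nΣpq − ΣpΣq = 15010 − 14948 = 62
nΣp² − (Σp)² = 22170 − 21904 = 266; nΣq² − (Σq)² = 10245 − 10201 = 44
r = 62 / √(266 × 44) = 62 / 108.1850 ≈ 0.573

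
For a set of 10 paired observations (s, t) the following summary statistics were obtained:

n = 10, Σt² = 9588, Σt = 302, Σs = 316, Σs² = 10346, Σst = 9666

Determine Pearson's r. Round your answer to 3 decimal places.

r = (nΣst − ΣsΣt) / √[(nΣs² − (Σs)²)(nΣt² − (Σt)²)]
Numerator: 10×9666 − 316×302 = 1228
Denominator: √[(103460 − 99856)(95880 − 91204)] = √[3604 × 4676] = 4105.1558
r = 1228 / 4105.1558 ≈ 0.299

0.299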